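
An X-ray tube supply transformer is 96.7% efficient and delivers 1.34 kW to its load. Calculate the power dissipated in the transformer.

P_in = P_out/η = 1340/0.967 = 1385.73 W.
P_loss = P_in − P_out = 1385.73 − 1340 = 45.7 W.

P_loss ≈ 45.7 W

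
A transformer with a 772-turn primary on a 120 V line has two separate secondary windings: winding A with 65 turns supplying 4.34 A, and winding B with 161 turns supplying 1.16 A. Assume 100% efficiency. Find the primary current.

V_A = 120 × 65/772 = 10.104 V; V_B = 120 × 161/772 = 25.026 V.
P_out = V_A I_A + V_B I_B = 10.104×4.34 + 25.026×1.16 = 43.850 + 29.030 = 72.880 W.
Ideal ⇒ P_in = P_out, so I_p = P_out/V_p = 72.880/120 = 0.607 A.

I_p ≈ 0.607 A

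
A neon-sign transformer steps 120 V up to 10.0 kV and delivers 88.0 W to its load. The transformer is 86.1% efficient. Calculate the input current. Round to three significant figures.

I_in ≈ 0.852 A

P_in = P_out/η = 88.0/0.861 = 102.21 W.
I_in = P_in/V_in = 102.21/120 = 0.852 A.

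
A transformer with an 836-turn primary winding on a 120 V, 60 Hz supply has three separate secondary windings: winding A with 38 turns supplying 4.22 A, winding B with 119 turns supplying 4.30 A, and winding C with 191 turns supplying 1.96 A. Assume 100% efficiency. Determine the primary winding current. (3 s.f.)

I_p ≈ 1.25 A

V_A = 120 × 38/836 = 5.4545 V; V_B = 120 × 119/836 = 17.081 V; V_C = 120 × 191/836 = 27.416 V.
P_out = V_A I_A + V_B I_B + V_C I_C = 5.4545×4.22 + 17.081×4.30 + 27.416×1.96 = 23.018 + 73.450 + 53.736 = 150.20 W.
Ideal ⇒ P_in = P_out, so I_p = P_out/V_p = 150.20/120 = 1.25 A.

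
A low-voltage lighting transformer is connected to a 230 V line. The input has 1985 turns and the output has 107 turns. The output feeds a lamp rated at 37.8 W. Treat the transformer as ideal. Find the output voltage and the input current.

V_out ≈ 12.4 V, I_in ≈ 0.164 A

V_out = V_in × N_out/N_in = 230 × 107/1985 = 12.398 V.
I_out = P/V_out = 37.8/12.398 = 3.0489 A.
I_in = I_out × N_out/N_in = 3.0489 × 107/1985 = 0.164 A.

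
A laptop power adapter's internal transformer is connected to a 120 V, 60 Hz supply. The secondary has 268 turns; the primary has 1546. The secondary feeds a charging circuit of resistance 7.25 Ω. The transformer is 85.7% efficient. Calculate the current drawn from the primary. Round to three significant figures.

I_p ≈ 0.580 A

V_s = 120 × 268/1546 = 20.802 V.
I_s = V_s/R = 20.802/7.25 = 2.8693 A.
P_out = V_s I_s = 20.802 × 2.8693 = 59.686 W.
P_in = P_out/η = 59.686/0.857 = 69.646 W.
I_p = P_in/V_p = 69.646/120 = 0.580 A.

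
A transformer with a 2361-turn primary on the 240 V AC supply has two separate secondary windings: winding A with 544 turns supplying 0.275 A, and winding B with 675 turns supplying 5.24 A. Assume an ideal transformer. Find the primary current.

V_A = 240 × 544/2361 = 55.299 V; V_B = 240 × 675/2361 = 68.615 V.
P_out = V_A I_A + V_B I_B = 55.299×0.275 + 68.615×5.24 = 15.207 + 359.54 = 374.75 W.
Ideal ⇒ P_in = P_out, so I_p = P_out/V_p = 374.75/240 = 1.56 A.

I_p ≈ 1.56 A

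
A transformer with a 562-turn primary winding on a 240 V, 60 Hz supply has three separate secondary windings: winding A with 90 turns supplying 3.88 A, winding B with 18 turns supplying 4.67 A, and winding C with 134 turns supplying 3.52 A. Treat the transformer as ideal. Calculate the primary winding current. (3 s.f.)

V_A = 240 × 90/562 = 38.434 V; V_B = 240 × 18/562 = 7.6868 V; V_C = 240 × 134/562 = 57.224 V.
P_out = V_A I_A + V_B I_B + V_C I_C = 38.434×3.88 + 7.6868×4.67 + 57.224×3.52 = 149.12 + 35.898 + 201.43 = 386.45 W.
Ideal ⇒ P_in = P_out, so I_p = P_out/V_p = 386.45/240 = 1.61 A.

I_p ≈ 1.61 A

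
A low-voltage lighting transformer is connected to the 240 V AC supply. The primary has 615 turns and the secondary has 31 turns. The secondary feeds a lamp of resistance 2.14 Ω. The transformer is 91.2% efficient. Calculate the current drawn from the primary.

V_s = 240 × 31/615 = 12.098 V.
I_s = V_s/R = 12.098/2.14 = 5.6531 A.
P_out = V_s I_s = 12.098 × 5.6531 = 68.388 W.
P_in = P_out/η = 68.388/0.912 = 74.987 W.
I_p = P_in/V_p = 74.987/240 = 0.312 A.

I_p ≈ 0.312 A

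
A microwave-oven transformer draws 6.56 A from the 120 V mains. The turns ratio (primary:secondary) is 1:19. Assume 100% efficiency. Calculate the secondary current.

I_s/I_p = N_p/N_s, so I_s = 6.56 × 1/19 = 0.345 A.

I_s ≈ 0.345 A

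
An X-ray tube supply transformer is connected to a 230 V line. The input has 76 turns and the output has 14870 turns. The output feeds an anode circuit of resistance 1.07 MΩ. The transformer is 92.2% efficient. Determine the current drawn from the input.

V_out = 230 × 14870/76 = 45001 V.
I_out = V_out/R = 45001/(1.07×10^6) = 0.042057 A.
P_out = V_out I_out = 45001 × 0.042057 = 1892.6 W.
P_in = P_out/η = 1892.6/0.922 = 2052.7 W.
I_in = P_in/V_in = 2052.7/230 = 8.92 A.

I_in ≈ 8.92 A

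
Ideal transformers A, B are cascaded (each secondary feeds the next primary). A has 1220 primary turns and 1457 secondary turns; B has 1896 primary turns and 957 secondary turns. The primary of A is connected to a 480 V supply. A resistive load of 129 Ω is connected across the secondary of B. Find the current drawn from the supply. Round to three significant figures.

I_supply ≈ 1.35 A

Secondary of A: V = 480.00 × 1457/1220 = 573.25 V.
Secondary of B: V = 573.25 × 957/1896 = 289.34 V.
I_load = 289.34/129 = 2.2430 A, so P_out = 289.34 × 2.2430 = 648.99 W.
All ideal ⇒ P_in = P_out, so I_supply = 648.99/480 = 1.35 A.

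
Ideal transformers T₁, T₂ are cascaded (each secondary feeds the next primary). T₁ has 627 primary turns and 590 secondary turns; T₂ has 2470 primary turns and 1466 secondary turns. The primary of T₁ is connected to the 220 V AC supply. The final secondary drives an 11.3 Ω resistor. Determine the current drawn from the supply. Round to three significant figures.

Secondary of T₁: V = 220.00 × 590/627 = 207.02 V.
Secondary of T₂: V = 207.02 × 1466/2470 = 122.87 V.
I_load = 122.87/11.3 = 10.873 A, so P_out = 122.87 × 10.873 = 1336.0 W.
All ideal ⇒ P_in = P_out, so I_supply = 1336.0/220 = 6.07 A.

I_supply ≈ 6.07 A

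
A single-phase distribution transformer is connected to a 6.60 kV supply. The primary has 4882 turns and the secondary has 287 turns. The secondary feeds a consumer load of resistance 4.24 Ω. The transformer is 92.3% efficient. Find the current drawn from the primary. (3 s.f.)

I_p ≈ 5.83 A

V_s = 6600 × 287/4882 = 388.00 V.
I_s = V_s/R = 388.00/4.24 = 91.509 A.
P_out = V_s I_s = 388.00 × 91.509 = 35505 W.
P_in = P_out/η = 35505/0.923 = 38467 W.
I_p = P_in/V_p = 38467/6600 = 5.83 A.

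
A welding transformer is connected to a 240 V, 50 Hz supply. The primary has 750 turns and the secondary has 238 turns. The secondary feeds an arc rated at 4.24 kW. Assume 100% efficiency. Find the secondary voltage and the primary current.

V_s ≈ 76.2 V, I_p ≈ 17.7 A

V_s = V_p × N_s/N_p = 240 × 238/750 = 76.160 V.
I_s = P/V_s = 4240/76.160 = 55.672 A.
I_p = I_s × N_s/N_p = 55.672 × 238/750 = 17.7 A.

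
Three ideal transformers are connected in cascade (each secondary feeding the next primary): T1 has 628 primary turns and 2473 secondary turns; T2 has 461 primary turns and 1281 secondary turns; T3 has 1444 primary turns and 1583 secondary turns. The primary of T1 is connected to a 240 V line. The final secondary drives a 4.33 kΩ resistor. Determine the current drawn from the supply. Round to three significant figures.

I_supply ≈ 7.98 A

After T1: V = 240.00 × 2473/628 = 945.10 V.
After T2: V = 945.10 × 1281/461 = 2626.2 V.
After T3: V = 2626.2 × 1583/1444 = 2879.0 V.
I_load = 2879.0/4330 = 0.66489 A, so P_out = 2879.0 × 0.66489 = 1914.2 W.
All ideal ⇒ P_in = P_out, so I_supply = 1914.2/240 = 7.98 A.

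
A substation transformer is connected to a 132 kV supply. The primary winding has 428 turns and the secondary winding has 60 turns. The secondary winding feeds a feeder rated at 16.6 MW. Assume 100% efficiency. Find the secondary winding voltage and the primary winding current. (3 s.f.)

V_s ≈ 18500 V, I_p ≈ 126 A

V_s = V_p × N_s/N_p = 132000 × 60/428 = 18505 V.
I_s = P/V_s = 1.66×10^7/18505 = 897.07 A.
I_p = I_s × N_s/N_p = 897.07 × 60/428 = 126 A.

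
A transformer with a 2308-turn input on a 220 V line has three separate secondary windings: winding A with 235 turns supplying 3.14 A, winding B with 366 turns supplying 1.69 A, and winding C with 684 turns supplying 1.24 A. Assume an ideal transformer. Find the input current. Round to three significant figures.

I_in ≈ 0.955 A

V_A = 220 × 235/2308 = 22.400 V; V_B = 220 × 366/2308 = 34.887 V; V_C = 220 × 684/2308 = 65.199 V.
P_out = V_A I_A + V_B I_B + V_C I_C = 22.400×3.14 + 34.887×1.69 + 65.199×1.24 = 70.337 + 58.960 + 80.847 = 210.14 W.
Ideal ⇒ P_in = P_out, so I_in = P_out/V_in = 210.14/220 = 0.955 A.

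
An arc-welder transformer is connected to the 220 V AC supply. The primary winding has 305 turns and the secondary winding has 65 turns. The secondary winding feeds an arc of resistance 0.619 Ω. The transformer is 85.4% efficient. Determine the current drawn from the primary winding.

V_s = 220 × 65/305 = 46.885 V.
I_s = V_s/R = 46.885/0.619 = 75.744 A.
P_out = V_s I_s = 46.885 × 75.744 = 3551.3 W.
P_in = P_out/η = 3551.3/0.854 = 4158.4 W.
I_p = P_in/V_p = 4158.4/220 = 18.9 A.

I_p ≈ 18.9 A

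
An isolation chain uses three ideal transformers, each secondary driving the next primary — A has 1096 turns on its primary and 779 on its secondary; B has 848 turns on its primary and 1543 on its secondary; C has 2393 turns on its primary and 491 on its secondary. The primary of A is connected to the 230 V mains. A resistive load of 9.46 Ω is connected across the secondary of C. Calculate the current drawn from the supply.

I_supply ≈ 1.71 A

After A: V = 230.00 × 779/1096 = 163.48 V.
After B: V = 163.48 × 1543/848 = 297.46 V.
After C: V = 297.46 × 491/2393 = 61.033 V.
I_load = 61.033/9.46 = 6.4517 A, so P_out = 61.033 × 6.4517 = 393.76 W.
All ideal ⇒ P_in = P_out, so I_supply = 393.76/230 = 1.71 A.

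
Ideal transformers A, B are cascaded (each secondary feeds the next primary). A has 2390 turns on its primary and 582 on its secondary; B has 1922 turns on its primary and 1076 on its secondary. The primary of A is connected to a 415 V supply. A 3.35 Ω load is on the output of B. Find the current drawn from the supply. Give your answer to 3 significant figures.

Secondary of A: V = 415.00 × 582/2390 = 101.06 V.
Secondary of B: V = 101.06 × 1076/1922 = 56.576 V.
I_load = 56.576/3.35 = 16.888 A, so P_out = 56.576 × 16.888 = 955.48 W.
All ideal ⇒ P_in = P_out, so I_supply = 955.48/415 = 2.30 A.

I_supply ≈ 2.30 A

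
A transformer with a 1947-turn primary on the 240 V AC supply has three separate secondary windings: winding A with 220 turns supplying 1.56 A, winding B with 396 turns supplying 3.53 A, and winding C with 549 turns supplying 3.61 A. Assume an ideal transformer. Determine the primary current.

V_A = 240 × 220/1947 = 27.119 V; V_B = 240 × 396/1947 = 48.814 V; V_C = 240 × 549/1947 = 67.673 V.
P_out = V_A I_A + V_B I_B + V_C I_C = 27.119×1.56 + 48.814×3.53 + 67.673×3.61 = 42.305 + 172.31 + 244.30 = 458.92 W.
Ideal ⇒ P_in = P_out, so I_p = P_out/V_p = 458.92/240 = 1.91 A.

I_p ≈ 1.91 A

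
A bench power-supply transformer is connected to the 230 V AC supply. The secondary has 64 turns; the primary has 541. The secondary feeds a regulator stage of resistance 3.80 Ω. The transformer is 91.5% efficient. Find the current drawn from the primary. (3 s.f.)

I_p ≈ 0.926 A

V_s = 230 × 64/541 = 27.209 V.
I_s = V_s/R = 27.209/3.80 = 7.1602 A.
P_out = V_s I_s = 27.209 × 7.1602 = 194.82 W.
P_in = P_out/η = 194.82/0.915 = 212.92 W.
I_p = P_in/V_p = 212.92/230 = 0.926 A.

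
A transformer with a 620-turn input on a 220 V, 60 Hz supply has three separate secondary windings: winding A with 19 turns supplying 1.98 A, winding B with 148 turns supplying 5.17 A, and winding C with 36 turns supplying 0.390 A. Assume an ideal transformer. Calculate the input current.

V_A = 220 × 19/620 = 6.7419 V; V_B = 220 × 148/620 = 52.516 V; V_C = 220 × 36/620 = 12.774 V.
P_out = V_A I_A + V_B I_B + V_C I_C = 6.7419×1.98 + 52.516×5.17 + 12.774×0.390 = 13.349 + 271.51 + 4.9819 = 289.84 W.
Ideal ⇒ P_in = P_out, so I_in = P_out/V_in = 289.84/220 = 1.32 A.

I_in ≈ 1.32 A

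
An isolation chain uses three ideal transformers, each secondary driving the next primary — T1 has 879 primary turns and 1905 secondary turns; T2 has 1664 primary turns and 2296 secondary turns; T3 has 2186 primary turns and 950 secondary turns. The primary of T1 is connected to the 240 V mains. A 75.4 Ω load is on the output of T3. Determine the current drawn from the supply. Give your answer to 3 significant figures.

I_supply ≈ 5.38 A

Secondary of T1: V = 240.00 × 1905/879 = 520.14 V.
Secondary of T2: V = 520.14 × 2296/1664 = 717.69 V.
Secondary of T3: V = 717.69 × 950/2186 = 311.90 V.
I_load = 311.90/75.4 = 4.1365 A, so P_out = 311.90 × 4.1365 = 1290.2 W.
All ideal ⇒ P_in = P_out, so I_supply = 1290.2/240 = 5.38 A.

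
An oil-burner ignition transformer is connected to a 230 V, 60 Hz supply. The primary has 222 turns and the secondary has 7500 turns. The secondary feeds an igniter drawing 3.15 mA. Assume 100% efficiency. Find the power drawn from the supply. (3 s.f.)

I_p = I_s × N_s/N_p = 0.00315 × 7500/222 = 0.10642 A.
P = V_p I_p = 230 × 0.10642 = 24.5 W.

P ≈ 24.5 W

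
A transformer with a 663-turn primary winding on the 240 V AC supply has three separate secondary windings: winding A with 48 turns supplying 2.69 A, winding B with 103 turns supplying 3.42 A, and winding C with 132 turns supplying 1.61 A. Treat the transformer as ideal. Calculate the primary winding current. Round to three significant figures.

I_p ≈ 1.05 A

V_A = 240 × 48/663 = 17.376 V; V_B = 240 × 103/663 = 37.285 V; V_C = 240 × 132/663 = 47.783 V.
P_out = V_A I_A + V_B I_B + V_C I_C = 17.376×2.69 + 37.285×3.42 + 47.783×1.61 = 46.740 + 127.51 + 76.930 = 251.19 W.
Ideal ⇒ P_in = P_out, so I_p = P_out/V_p = 251.19/240 = 1.05 A.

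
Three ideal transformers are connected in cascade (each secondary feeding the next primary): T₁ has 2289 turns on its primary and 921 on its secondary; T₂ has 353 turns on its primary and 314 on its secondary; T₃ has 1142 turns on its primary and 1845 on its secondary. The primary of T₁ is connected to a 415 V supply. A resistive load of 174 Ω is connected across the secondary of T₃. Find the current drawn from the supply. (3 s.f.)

After T₁: V = 415.00 × 921/2289 = 166.98 V.
After T₂: V = 166.98 × 314/353 = 148.53 V.
After T₃: V = 148.53 × 1845/1142 = 239.96 V.
I_load = 239.96/174 = 1.3791 A, so P_out = 239.96 × 1.3791 = 330.94 W.
All ideal ⇒ P_in = P_out, so I_supply = 330.94/415 = 0.797 A.

I_supply ≈ 0.797 A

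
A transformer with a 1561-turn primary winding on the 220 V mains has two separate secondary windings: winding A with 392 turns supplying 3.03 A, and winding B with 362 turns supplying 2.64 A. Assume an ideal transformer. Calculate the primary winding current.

V_A = 220 × 392/1561 = 55.247 V; V_B = 220 × 362/1561 = 51.019 V.
P_out = V_A I_A + V_B I_B = 55.247×3.03 + 51.019×2.64 = 167.40 + 134.69 = 302.09 W.
Ideal ⇒ P_in = P_out, so I_p = P_out/V_p = 302.09/220 = 1.37 A.

I_p ≈ 1.37 A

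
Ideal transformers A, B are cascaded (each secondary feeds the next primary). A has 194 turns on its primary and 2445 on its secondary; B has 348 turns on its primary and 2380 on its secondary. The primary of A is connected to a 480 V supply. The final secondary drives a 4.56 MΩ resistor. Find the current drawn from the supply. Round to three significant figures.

I_supply ≈ 0.782 A

Secondary of A: V = 480.00 × 2445/194 = 6049.5 V.
Secondary of B: V = 6049.5 × 2380/348 = 41373 V.
I_load = 41373/(4.56×10^6) = 0.0090730 A, so P_out = 41373 × 0.0090730 = 375.38 W.
All ideal ⇒ P_in = P_out, so I_supply = 375.38/480 = 0.782 A.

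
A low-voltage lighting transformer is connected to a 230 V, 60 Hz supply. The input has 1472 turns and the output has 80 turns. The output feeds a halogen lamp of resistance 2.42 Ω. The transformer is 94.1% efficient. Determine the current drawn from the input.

I_in ≈ 0.298 A

V_out = 230 × 80/1472 = 12.500 V.
I_out = V_out/R = 12.500/2.42 = 5.1653 A.
P_out = V_out I_out = 12.500 × 5.1653 = 64.566 W.
P_in = P_out/η = 64.566/0.941 = 68.614 W.
I_in = P_in/V_in = 68.614/230 = 0.298 A.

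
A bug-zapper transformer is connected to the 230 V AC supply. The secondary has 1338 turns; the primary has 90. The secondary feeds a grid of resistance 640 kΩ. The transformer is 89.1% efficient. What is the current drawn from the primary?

I_p ≈ 0.0891 A

V_s = 230 × 1338/90 = 3419.3 V.
I_s = V_s/R = 3419.3/640000 = 0.0053427 A.
P_out = V_s I_s = 3419.3 × 0.0053427 = 18.269 W.
P_in = P_out/η = 18.269/0.891 = 20.503 W.
I_p = P_in/V_p = 20.503/230 = 0.0891 A.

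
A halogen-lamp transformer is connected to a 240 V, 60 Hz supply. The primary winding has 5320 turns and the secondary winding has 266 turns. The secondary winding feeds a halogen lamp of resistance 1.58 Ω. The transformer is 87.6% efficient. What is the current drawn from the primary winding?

V_s = 240 × 266/5320 = 12.000 V.
I_s = V_s/R = 12.000/1.58 = 7.5949 A.
P_out = V_s I_s = 12.000 × 7.5949 = 91.139 W.
P_in = P_out/η = 91.139/0.876 = 104.04 W.
I_p = P_in/V_p = 104.04/240 = 0.434 A.

I_p ≈ 0.434 A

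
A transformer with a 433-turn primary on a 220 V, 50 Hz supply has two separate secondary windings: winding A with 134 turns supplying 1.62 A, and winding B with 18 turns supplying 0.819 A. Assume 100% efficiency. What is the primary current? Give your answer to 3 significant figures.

V_A = 220 × 134/433 = 68.083 V; V_B = 220 × 18/433 = 9.1455 V.
P_out = V_A I_A + V_B I_B = 68.083×1.62 + 9.1455×0.819 = 110.29 + 7.4902 = 117.78 W.
Ideal ⇒ P_in = P_out, so I_p = P_out/V_p = 117.78/220 = 0.535 A.

I_p ≈ 0.535 A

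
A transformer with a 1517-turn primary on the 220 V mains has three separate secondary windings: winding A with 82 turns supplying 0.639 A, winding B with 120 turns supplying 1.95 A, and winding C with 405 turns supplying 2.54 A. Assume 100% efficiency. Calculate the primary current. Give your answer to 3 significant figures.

I_p ≈ 0.867 A

V_A = 220 × 82/1517 = 11.892 V; V_B = 220 × 120/1517 = 17.403 V; V_C = 220 × 405/1517 = 58.734 V.
P_out = V_A I_A + V_B I_B + V_C I_C = 11.892×0.639 + 17.403×1.95 + 58.734×2.54 = 7.5989 + 33.935 + 149.19 = 190.72 W.
Ideal ⇒ P_in = P_out, so I_p = P_out/V_p = 190.72/220 = 0.867 A.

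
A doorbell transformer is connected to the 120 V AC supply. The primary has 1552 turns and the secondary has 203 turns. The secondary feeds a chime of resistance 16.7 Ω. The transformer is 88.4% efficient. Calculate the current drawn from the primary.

V_s = 120 × 203/1552 = 15.696 V.
I_s = V_s/R = 15.696/16.7 = 0.93987 A.
P_out = V_s I_s = 15.696 × 0.93987 = 14.752 W.
P_in = P_out/η = 14.752/0.884 = 16.688 W.
I_p = P_in/V_p = 16.688/120 = 0.139 A.

I_p ≈ 0.139 A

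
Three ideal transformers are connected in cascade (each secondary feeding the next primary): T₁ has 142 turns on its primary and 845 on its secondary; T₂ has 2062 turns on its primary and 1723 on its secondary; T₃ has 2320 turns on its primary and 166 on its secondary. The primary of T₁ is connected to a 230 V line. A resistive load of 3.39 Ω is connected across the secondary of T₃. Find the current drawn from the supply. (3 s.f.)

I_supply ≈ 8.59 A

Secondary of T₁: V = 230.00 × 845/142 = 1368.7 V.
Secondary of T₂: V = 1368.7 × 1723/2062 = 1143.6 V.
Secondary of T₃: V = 1143.6 × 166/2320 = 81.830 V.
I_load = 81.830/3.39 = 24.139 A, so P_out = 81.830 × 24.139 = 1975.3 W.
All ideal ⇒ P_in = P_out, so I_supply = 1975.3/230 = 8.59 A.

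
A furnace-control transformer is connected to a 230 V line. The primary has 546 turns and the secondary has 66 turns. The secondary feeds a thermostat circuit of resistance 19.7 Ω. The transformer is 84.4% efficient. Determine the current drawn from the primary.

V_s = 230 × 66/546 = 27.802 V.
I_s = V_s/R = 27.802/19.7 = 1.4113 A.
P_out = V_s I_s = 27.802 × 1.4113 = 39.237 W.
P_in = P_out/η = 39.237/0.844 = 46.489 W.
I_p = P_in/V_p = 46.489/230 = 0.202 A.

I_p ≈ 0.202 A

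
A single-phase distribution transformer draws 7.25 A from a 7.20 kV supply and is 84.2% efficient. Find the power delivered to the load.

P_in = V_p I_p = 7200 × 7.25 = 52200 W.
P_out = η P_in = 0.842 × 52200 = 44000 W.

P_out ≈ 44000 W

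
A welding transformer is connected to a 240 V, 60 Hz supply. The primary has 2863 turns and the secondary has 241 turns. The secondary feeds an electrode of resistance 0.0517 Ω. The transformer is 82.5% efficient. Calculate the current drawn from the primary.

I_p ≈ 39.9 A

V_s = 240 × 241/2863 = 20.203 V.
I_s = V_s/R = 20.203/0.0517 = 390.77 A.
P_out = V_s I_s = 20.203 × 390.77 = 7894.5 W.
P_in = P_out/η = 7894.5/0.825 = 9569.1 W.
I_p = P_in/V_p = 9569.1/240 = 39.9 A.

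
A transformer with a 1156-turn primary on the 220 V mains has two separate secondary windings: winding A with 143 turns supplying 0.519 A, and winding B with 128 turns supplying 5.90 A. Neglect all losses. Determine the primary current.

V_A = 220 × 143/1156 = 27.215 V; V_B = 220 × 128/1156 = 24.360 V.
P_out = V_A I_A + V_B I_B = 27.215×0.519 + 24.360×5.90 = 14.124 + 143.72 = 157.85 W.
Ideal ⇒ P_in = P_out, so I_p = P_out/V_p = 157.85/220 = 0.717 A.

I_p ≈ 0.717 A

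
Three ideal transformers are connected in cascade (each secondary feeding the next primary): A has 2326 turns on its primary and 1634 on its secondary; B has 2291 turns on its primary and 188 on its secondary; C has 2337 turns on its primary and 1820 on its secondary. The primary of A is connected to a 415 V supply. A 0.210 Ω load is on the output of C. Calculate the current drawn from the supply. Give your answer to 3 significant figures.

After A: V = 415.00 × 1634/2326 = 291.53 V.
After B: V = 291.53 × 188/2291 = 23.923 V.
After C: V = 23.923 × 1820/2337 = 18.631 V.
I_load = 18.631/0.210 = 88.719 A, so P_out = 18.631 × 88.719 = 1652.9 W.
All ideal ⇒ P_in = P_out, so I_supply = 1652.9/415 = 3.98 A.

I_supply ≈ 3.98 A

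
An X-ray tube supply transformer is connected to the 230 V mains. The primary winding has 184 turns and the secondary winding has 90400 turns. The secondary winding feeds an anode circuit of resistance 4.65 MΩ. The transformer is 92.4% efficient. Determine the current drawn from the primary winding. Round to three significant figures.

I_p ≈ 12.9 A

V_s = 230 × 90400/184 = 113000 V.
I_s = V_s/R = 113000/(4.65×10^6) = 0.024301 A.
P_out = V_s I_s = 113000 × 0.024301 = 2746.0 W.
P_in = P_out/η = 2746.0/0.924 = 2971.9 W.
I_p = P_in/V_p = 2971.9/230 = 12.9 A.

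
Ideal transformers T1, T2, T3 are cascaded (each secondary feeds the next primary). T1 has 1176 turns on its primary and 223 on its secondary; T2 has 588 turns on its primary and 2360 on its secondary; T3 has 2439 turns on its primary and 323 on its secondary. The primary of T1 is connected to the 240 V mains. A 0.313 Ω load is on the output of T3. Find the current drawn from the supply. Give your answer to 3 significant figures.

Secondary of T1: V = 240.00 × 223/1176 = 45.510 V.
Secondary of T2: V = 45.510 × 2360/588 = 182.66 V.
Secondary of T3: V = 182.66 × 323/2439 = 24.190 V.
I_load = 24.190/0.313 = 77.284 A, so P_out = 24.190 × 77.284 = 1869.5 W.
All ideal ⇒ P_in = P_out, so I_supply = 1869.5/240 = 7.79 A.

I_supply ≈ 7.79 A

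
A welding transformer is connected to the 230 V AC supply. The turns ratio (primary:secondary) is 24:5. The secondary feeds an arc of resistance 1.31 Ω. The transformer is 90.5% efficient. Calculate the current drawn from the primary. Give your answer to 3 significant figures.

I_p ≈ 8.42 A

V_s = 230 × 5/24 = 47.917 V.
I_s = V_s/R = 47.917/1.31 = 36.578 A.
P_out = V_s I_s = 47.917 × 36.578 = 1752.7 W.
P_in = P_out/η = 1752.7/0.905 = 1936.7 W.
I_p = P_in/V_p = 1936.7/230 = 8.42 A.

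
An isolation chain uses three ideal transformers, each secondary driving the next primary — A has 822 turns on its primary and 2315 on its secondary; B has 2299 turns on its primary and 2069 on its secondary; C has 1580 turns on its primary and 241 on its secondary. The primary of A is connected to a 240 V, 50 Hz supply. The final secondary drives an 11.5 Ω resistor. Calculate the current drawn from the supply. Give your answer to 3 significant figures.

I_supply ≈ 3.12 A

After A: V = 240.00 × 2315/822 = 675.91 V.
After B: V = 675.91 × 2069/2299 = 608.29 V.
After C: V = 608.29 × 241/1580 = 92.784 V.
I_load = 92.784/11.5 = 8.0682 A, so P_out = 92.784 × 8.0682 = 748.59 W.
All ideal ⇒ P_in = P_out, so I_supply = 748.59/240 = 3.12 A.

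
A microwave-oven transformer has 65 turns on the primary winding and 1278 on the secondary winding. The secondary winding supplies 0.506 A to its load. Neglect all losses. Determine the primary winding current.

For an ideal transformer I_p/I_s = N_s/N_p, so I_p = 0.506 × 1278/65 = 9.95 A.

I_p ≈ 9.95 A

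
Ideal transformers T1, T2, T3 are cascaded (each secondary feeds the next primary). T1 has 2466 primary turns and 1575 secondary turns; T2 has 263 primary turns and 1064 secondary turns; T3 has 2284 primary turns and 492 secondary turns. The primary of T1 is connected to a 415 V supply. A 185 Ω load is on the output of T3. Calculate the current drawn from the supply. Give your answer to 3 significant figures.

Secondary of T1: V = 415.00 × 1575/2466 = 265.05 V.
Secondary of T2: V = 265.05 × 1064/263 = 1072.3 V.
Secondary of T3: V = 1072.3 × 492/2284 = 230.99 V.
I_load = 230.99/185 = 1.2486 A, so P_out = 230.99 × 1.2486 = 288.41 W.
All ideal ⇒ P_in = P_out, so I_supply = 288.41/415 = 0.695 A.

I_supply ≈ 0.695 A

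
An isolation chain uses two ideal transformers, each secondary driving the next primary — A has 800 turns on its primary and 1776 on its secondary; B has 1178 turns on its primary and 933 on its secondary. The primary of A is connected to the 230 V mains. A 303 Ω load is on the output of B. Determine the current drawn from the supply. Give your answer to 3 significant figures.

After A: V = 230.00 × 1776/800 = 510.60 V.
After B: V = 510.60 × 933/1178 = 404.41 V.
I_load = 404.41/303 = 1.3347 A, so P_out = 404.41 × 1.3347 = 539.75 W.
All ideal ⇒ P_in = P_out, so I_supply = 539.75/230 = 2.35 A.

I_supply ≈ 2.35 A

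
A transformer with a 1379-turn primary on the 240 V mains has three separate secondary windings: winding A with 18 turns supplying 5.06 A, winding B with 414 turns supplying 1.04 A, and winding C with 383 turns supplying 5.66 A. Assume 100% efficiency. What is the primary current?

I_p ≈ 1.95 A

V_A = 240 × 18/1379 = 3.1327 V; V_B = 240 × 414/1379 = 72.052 V; V_C = 240 × 383/1379 = 66.657 V.
P_out = V_A I_A + V_B I_B + V_C I_C = 3.1327×5.06 + 72.052×1.04 + 66.657×5.66 = 15.851 + 74.934 + 377.28 = 468.06 W.
Ideal ⇒ P_in = P_out, so I_p = P_out/V_p = 468.06/240 = 1.95 A.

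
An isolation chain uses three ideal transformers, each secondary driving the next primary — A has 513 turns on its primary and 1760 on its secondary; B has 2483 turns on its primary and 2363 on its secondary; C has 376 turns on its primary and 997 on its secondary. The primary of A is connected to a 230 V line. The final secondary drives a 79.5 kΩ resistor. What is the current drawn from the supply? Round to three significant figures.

I_supply ≈ 0.217 A

Secondary of A: V = 230.00 × 1760/513 = 789.08 V.
Secondary of B: V = 789.08 × 2363/2483 = 750.95 V.
Secondary of C: V = 750.95 × 997/376 = 1991.2 V.
I_load = 1991.2/79500 = 0.025047 A, so P_out = 1991.2 × 0.025047 = 49.873 W.
All ideal ⇒ P_in = P_out, so I_supply = 49.873/230 = 0.217 A.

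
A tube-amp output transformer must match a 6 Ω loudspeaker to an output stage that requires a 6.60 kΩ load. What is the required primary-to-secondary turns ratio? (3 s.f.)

N_p/N_s ≈ 33.2

Z_p/Z_s = (N_p/N_s)², so N_p/N_s = √(6600/6) = √1100 = 33.2.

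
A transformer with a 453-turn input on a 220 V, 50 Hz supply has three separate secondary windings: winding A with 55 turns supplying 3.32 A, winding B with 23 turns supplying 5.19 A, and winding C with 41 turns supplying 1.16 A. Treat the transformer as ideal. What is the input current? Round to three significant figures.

I_in ≈ 0.772 A

V_A = 220 × 55/453 = 26.711 V; V_B = 220 × 23/453 = 11.170 V; V_C = 220 × 41/453 = 19.912 V.
P_out = V_A I_A + V_B I_B + V_C I_C = 26.711×3.32 + 11.170×5.19 + 19.912×1.16 = 88.680 + 57.972 + 23.098 = 169.75 W.
Ideal ⇒ P_in = P_out, so I_in = P_out/V_in = 169.75/220 = 0.772 A.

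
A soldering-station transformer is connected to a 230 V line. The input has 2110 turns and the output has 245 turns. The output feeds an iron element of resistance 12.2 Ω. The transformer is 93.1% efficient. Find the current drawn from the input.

I_in ≈ 0.273 A

V_out = 230 × 245/2110 = 26.706 V.
I_out = V_out/R = 26.706/12.2 = 2.1890 A.
P_out = V_out I_out = 26.706 × 2.1890 = 58.461 W.
P_in = P_out/η = 58.461/0.931 = 62.793 W.
I_in = P_in/V_in = 62.793/230 = 0.273 A.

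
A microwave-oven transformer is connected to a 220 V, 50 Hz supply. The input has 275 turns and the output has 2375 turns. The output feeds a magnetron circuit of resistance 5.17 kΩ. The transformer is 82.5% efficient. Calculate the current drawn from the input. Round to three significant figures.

I_in ≈ 3.85 A

V_out = 220 × 2375/275 = 1900.0 V.
I_out = V_out/R = 1900.0/5170 = 0.36750 A.
P_out = V_out I_out = 1900.0 × 0.36750 = 698.26 W.
P_in = P_out/η = 698.26/0.825 = 846.37 W.
I_in = P_in/V_in = 846.37/220 = 3.85 A.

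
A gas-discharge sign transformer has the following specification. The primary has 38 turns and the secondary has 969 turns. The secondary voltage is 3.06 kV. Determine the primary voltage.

V_p ≈ 120 V

V_p/V_s = N_p/N_s, so V_p = 3060 × 38/969 = 120 V.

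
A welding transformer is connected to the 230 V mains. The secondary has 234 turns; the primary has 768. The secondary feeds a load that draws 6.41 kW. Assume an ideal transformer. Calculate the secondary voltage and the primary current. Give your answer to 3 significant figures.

V_s = V_p × N_s/N_p = 230 × 234/768 = 70.078 V.
I_s = P/V_s = 6410/70.078 = 91.469 A.
I_p = I_s × N_s/N_p = 91.469 × 234/768 = 27.9 A.

V_s ≈ 70.1 V, I_p ≈ 27.9 A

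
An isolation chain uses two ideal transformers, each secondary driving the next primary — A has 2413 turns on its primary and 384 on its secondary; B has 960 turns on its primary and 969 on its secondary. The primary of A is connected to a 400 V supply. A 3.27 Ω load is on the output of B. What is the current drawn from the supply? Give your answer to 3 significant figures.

I_supply ≈ 3.16 A

After A: V = 400.00 × 384/2413 = 63.655 V.
After B: V = 63.655 × 969/960 = 64.252 V.
I_load = 64.252/3.27 = 19.649 A, so P_out = 64.252 × 19.649 = 1262.5 W.
All ideal ⇒ P_in = P_out, so I_supply = 1262.5/400 = 3.16 A.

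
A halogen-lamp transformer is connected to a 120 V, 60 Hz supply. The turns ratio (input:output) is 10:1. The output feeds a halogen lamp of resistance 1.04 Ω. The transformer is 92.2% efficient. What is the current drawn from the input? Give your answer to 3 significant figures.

I_in ≈ 1.25 A

V_out = 120 × 1/10 = 12.000 V.
I_out = V_out/R = 12.000/1.04 = 11.538 A.
P_out = V_out I_out = 12.000 × 11.538 = 138.46 W.
P_in = P_out/η = 138.46/0.922 = 150.18 W.
I_in = P_in/V_in = 150.18/120 = 1.25 A.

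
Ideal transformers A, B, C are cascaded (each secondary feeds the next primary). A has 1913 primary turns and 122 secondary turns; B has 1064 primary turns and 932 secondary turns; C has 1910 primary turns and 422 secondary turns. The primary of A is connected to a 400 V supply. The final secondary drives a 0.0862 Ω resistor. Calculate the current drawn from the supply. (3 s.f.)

After A: V = 400.00 × 122/1913 = 25.510 V.
After B: V = 25.510 × 932/1064 = 22.345 V.
After C: V = 22.345 × 422/1910 = 4.9369 V.
I_load = 4.9369/0.0862 = 57.273 A, so P_out = 4.9369 × 57.273 = 282.75 W.
All ideal ⇒ P_in = P_out, so I_supply = 282.75/400 = 0.707 A.

I_supply ≈ 0.707 A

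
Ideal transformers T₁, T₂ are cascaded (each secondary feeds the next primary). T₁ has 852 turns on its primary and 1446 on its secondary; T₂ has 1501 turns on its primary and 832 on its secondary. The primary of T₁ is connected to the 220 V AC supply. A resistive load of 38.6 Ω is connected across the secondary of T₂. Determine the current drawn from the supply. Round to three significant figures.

After T₁: V = 220.00 × 1446/852 = 373.38 V.
After T₂: V = 373.38 × 832/1501 = 206.96 V.
I_load = 206.96/38.6 = 5.3618 A, so P_out = 206.96 × 5.3618 = 1109.7 W.
All ideal ⇒ P_in = P_out, so I_supply = 1109.7/220 = 5.04 A.

I_supply ≈ 5.04 A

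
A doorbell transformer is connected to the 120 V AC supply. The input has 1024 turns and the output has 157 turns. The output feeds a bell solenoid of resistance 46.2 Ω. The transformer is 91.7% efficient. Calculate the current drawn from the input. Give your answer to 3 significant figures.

V_out = 120 × 157/1024 = 18.398 V.
I_out = V_out/R = 18.398/46.2 = 0.39823 A.
P_out = V_out I_out = 18.398 × 0.39823 = 7.3269 W.
P_in = P_out/η = 7.3269/0.917 = 7.9901 W.
I_in = P_in/V_in = 7.9901/120 = 0.0666 A.

I_in ≈ 0.0666 A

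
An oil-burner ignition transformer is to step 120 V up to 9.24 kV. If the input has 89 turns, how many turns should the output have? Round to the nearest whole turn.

N_out/N_in = V_out/V_in, so N_out = 89 × 9240/120 = 6853.0 ≈ 6853 turns.

N_out = 6853 turns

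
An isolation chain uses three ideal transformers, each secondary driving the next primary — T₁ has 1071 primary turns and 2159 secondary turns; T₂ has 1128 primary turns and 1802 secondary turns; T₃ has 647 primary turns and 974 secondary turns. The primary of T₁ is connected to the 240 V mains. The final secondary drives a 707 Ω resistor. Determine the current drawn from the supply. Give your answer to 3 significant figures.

I_supply ≈ 7.98 A

After T₁: V = 240.00 × 2159/1071 = 483.81 V.
After T₂: V = 483.81 × 1802/1128 = 772.89 V.
After T₃: V = 772.89 × 974/647 = 1163.5 V.
I_load = 1163.5/707 = 1.6457 A, so P_out = 1163.5 × 1.6457 = 1914.8 W.
All ideal ⇒ P_in = P_out, so I_supply = 1914.8/240 = 7.98 A.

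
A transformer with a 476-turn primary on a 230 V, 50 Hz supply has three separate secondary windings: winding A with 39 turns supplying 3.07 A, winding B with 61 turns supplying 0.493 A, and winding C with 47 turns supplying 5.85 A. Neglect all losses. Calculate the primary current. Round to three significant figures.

V_A = 230 × 39/476 = 18.845 V; V_B = 230 × 61/476 = 29.475 V; V_C = 230 × 47/476 = 22.710 V.
P_out = V_A I_A + V_B I_B + V_C I_C = 18.845×3.07 + 29.475×0.493 + 22.710×5.85 = 57.853 + 14.531 + 132.85 = 205.24 W.
Ideal ⇒ P_in = P_out, so I_p = P_out/V_p = 205.24/230 = 0.892 A.

I_p ≈ 0.892 A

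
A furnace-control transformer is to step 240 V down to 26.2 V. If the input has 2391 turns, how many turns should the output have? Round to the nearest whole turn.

N_out/N_in = V_out/V_in, so N_out = 2391 × 26.2/240 = 261.0 ≈ 261 turns.

N_out = 261 turns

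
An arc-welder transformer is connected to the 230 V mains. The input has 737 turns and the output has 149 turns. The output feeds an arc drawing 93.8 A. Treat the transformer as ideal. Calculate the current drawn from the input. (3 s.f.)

For an ideal transformer I_in N_in = I_out N_out, so I_in = 93.8 × 149/737 = 19.0 A.

I_in ≈ 19.0 A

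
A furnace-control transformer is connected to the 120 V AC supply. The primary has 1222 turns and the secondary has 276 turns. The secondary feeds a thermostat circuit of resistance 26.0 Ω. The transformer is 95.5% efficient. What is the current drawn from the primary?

I_p ≈ 0.247 A

V_s = 120 × 276/1222 = 27.103 V.
I_s = V_s/R = 27.103/26.0 = 1.0424 A.
P_out = V_s I_s = 27.103 × 1.0424 = 28.253 W.
P_in = P_out/η = 28.253/0.955 = 29.584 W.
I_p = P_in/V_p = 29.584/120 = 0.247 A.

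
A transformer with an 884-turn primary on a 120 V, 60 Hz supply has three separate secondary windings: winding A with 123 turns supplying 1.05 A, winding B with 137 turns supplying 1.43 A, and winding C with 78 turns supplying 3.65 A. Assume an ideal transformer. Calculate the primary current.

V_A = 120 × 123/884 = 16.697 V; V_B = 120 × 137/884 = 18.597 V; V_C = 120 × 78/884 = 10.588 V.
P_out = V_A I_A + V_B I_B + V_C I_C = 16.697×1.05 + 18.597×1.43 + 10.588×3.65 = 17.532 + 26.594 + 38.647 = 82.773 W.
Ideal ⇒ P_in = P_out, so I_p = P_out/V_p = 82.773/120 = 0.690 A.

I_p ≈ 0.690 A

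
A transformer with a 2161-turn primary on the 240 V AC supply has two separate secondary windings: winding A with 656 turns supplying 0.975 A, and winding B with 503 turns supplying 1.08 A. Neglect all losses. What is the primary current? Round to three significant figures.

I_p ≈ 0.547 A

V_A = 240 × 656/2161 = 72.855 V; V_B = 240 × 503/2161 = 55.863 V.
P_out = V_A I_A + V_B I_B = 72.855×0.975 + 55.863×1.08 = 71.034 + 60.332 = 131.37 W.
Ideal ⇒ P_in = P_out, so I_p = P_out/V_p = 131.37/240 = 0.547 A.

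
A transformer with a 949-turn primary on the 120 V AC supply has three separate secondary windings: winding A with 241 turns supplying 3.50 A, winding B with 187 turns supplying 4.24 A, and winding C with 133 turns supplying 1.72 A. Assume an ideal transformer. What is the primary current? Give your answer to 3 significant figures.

V_A = 120 × 241/949 = 30.474 V; V_B = 120 × 187/949 = 23.646 V; V_C = 120 × 133/949 = 16.818 V.
P_out = V_A I_A + V_B I_B + V_C I_C = 30.474×3.50 + 23.646×4.24 + 16.818×1.72 = 106.66 + 100.26 + 28.926 = 235.84 W.
Ideal ⇒ P_in = P_out, so I_p = P_out/V_p = 235.84/120 = 1.97 A.

I_p ≈ 1.97 A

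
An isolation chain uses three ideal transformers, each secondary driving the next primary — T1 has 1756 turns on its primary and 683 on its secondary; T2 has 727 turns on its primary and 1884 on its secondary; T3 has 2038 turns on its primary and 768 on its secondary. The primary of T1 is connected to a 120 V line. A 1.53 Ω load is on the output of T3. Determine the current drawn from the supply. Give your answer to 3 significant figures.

After T1: V = 120.00 × 683/1756 = 46.674 V.
After T2: V = 46.674 × 1884/727 = 120.96 V.
After T3: V = 120.96 × 768/2038 = 45.581 V.
I_load = 45.581/1.53 = 29.791 A, so P_out = 45.581 × 29.791 = 1357.9 W.
All ideal ⇒ P_in = P_out, so I_supply = 1357.9/120 = 11.3 A.

I_supply ≈ 11.3 A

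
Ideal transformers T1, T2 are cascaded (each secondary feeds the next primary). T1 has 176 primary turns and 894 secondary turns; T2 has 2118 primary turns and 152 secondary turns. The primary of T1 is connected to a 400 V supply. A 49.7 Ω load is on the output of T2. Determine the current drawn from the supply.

After T1: V = 400.00 × 894/176 = 2031.8 V.
After T2: V = 2031.8 × 152/2118 = 145.82 V.
I_load = 145.82/49.7 = 2.9339 A, so P_out = 145.82 × 2.9339 = 427.81 W.
All ideal ⇒ P_in = P_out, so I_supply = 427.81/400 = 1.07 A.

I_supply ≈ 1.07 A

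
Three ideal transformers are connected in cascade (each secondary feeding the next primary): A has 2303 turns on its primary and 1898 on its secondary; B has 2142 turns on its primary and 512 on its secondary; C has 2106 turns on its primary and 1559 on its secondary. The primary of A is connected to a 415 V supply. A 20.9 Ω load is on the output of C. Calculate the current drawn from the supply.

After A: V = 415.00 × 1898/2303 = 342.02 V.
After B: V = 342.02 × 512/2142 = 81.752 V.
After C: V = 81.752 × 1559/2106 = 60.519 V.
I_load = 60.519/20.9 = 2.8956 A, so P_out = 60.519 × 2.8956 = 175.24 W.
All ideal ⇒ P_in = P_out, so I_supply = 175.24/415 = 0.422 A.

I_supply ≈ 0.422 A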